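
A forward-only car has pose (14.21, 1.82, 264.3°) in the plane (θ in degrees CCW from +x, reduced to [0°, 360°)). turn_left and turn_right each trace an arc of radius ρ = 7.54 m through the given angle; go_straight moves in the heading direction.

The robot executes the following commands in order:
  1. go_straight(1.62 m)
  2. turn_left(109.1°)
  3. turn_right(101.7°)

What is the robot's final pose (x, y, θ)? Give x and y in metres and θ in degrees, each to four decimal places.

set_pose: (x, y, θ) = (14.2100, 1.8200, 264.3000°), ρ = 7.54
go_straight(1.62): x += 1.62·cos θ, y += 1.62·sin θ → (14.0491, 0.2080, 264.3000°)
turn_left(109.1°): centre at ρ to the left, rotate +109.1° → (23.2992, -7.8756, 373.4000° ≡ 13.4000°)
turn_right(101.7°): centre at ρ to the right, rotate −101.7° → (32.5833, -14.9866, -88.3000° ≡ 271.7000°)

(32.5833, -14.9866, 271.7000°)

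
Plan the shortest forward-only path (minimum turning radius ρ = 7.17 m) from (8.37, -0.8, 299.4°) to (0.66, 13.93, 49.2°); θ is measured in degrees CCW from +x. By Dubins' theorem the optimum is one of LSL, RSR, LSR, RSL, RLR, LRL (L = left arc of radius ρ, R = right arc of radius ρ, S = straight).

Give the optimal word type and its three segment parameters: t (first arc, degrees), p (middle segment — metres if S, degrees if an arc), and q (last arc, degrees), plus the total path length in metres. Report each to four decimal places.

Let ψ = atan2(Δy, Δx) = atan2(14.73, -7.71) = 117.6285° be the start→goal bearing.
Normalize: d = |goal − start| / ρ = 16.625793/7.17 = 2.318800, α = (θ_start − ψ) mod 360° = 181.7715° = 3.172511 rad, β = (θ_goal − ψ) mod 360° = 291.5715° = 5.088882 rad.
Common terms: sin α = -0.030913, cos α = -0.999522, sin β = -0.929960, cos β = 0.367662, cos(α−β) = -0.338738, d² = 5.376832. Work in radians in the unit-radius frame; every candidate has L = ρ·(t + p + q).
LSL: p² = 2 + d² − 2cos(α−β) + 2d(sin α − sin β) = 12.223725; p = √p² = 3.496244; φ = atan2(cos β − cos α, d + sin α − sin β) = 0.401765 rad; t = (φ − α) mod 2π = 3.512440 rad, q = (β − φ) mod 2π = 4.687117 rad → L = 7.17·(3.512440 + 3.496244 + 4.687117) = 7.17·11.695801 = 83.858895 m
RSR: p² = 2 + d² − 2cos(α−β) + 2d(sin β − sin α) = 3.884889; p = √p² = 1.971012; φ = atan2(cos α − cos β, d − sin α + sin β) = -0.766538 rad; t = (α − φ) mod 2π = 3.939048 rad, q = (φ − β) mod 2π = 0.427766 rad → L = 7.17·(3.939048 + 1.971012 + 0.427766) = 7.17·6.337826 = 45.442213 m
LSR: p² = d² − 2 + 2cos(α−β) + 2d(sin α + sin β) = -1.756787 < 0 → infeasible
RSL: p² = d² − 2 + 2cos(α−β) − 2d(sin α + sin β) = 7.155498; p = √p² = 2.674976; φ = atan2(cos α + cos β, d − sin α − sin β) − atan2(2, p) = -0.832336 rad; t = (α − φ) mod 2π = 4.004847 rad, q = (β − φ) mod 2π = 5.921218 rad → L = 7.17·(4.004847 + 2.674976 + 5.921218) = 7.17·12.601041 = 90.349465 m
RLR: c = (6 − d² + 2cos(α−β) + 2d(sin α − sin β))/8 = 0.514389; p = 2π − arccos c = 5.252684 rad; φ = atan2(cos α − cos β, d − sin α + sin β) = -0.766538 rad; t = (α − φ + p/2) mod 2π = 0.282205 rad, q = (α − β − t + p) mod 2π = 3.054107 rad → L = 7.17·(0.282205 + 5.252684 + 3.054107) = 7.17·8.588996 = 61.583102 m
LRL: c = (6 − d² + 2cos(α−β) − 2d(sin α − sin β))/8 = -0.527966; p = 2π − arccos c = 4.156186 rad; φ = atan2(cos β − cos α, d + sin α − sin β) = 0.401765 rad; t = (φ − α + p/2) mod 2π = 5.590533 rad, q = (β − α − t + p) mod 2π = 0.482025 rad → L = 7.17·(5.590533 + 4.156186 + 0.482025) = 7.17·10.228743 = 73.340085 m
Shortest: RSR with L = 45.442213 m ≈ 45.4422 m
Convert RSR to answer units (arcs ×180/π): t = 3.939048·180/π = 225.6908°, p = ρ·p = 7.17·1.971012 = 14.1322 m, q = 0.427766·180/π = 24.5092°, L = 45.4422 m.

RSR: t = 225.6908°, p = 14.1322 m, q = 24.5092°, L = 45.4422 m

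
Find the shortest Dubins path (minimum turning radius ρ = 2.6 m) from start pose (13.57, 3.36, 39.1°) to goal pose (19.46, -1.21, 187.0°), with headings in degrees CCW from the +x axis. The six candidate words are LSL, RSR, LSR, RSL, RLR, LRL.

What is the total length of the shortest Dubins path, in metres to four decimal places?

Let ψ = atan2(Δy, Δx) = atan2(-4.57, 5.89) = -37.8076° be the start→goal bearing.
Normalize: d = |goal − start| / ρ = 7.454998/2.6 = 2.867307, α = (θ_start − ψ) mod 360° = 76.9076° = 1.342290 rad, β = (θ_goal − ψ) mod 360° = 224.8076° = 3.923632 rad.
Common terms: sin α = 0.974006, cos α = 0.226523, sin β = -0.704728, cos β = -0.709478, cos(α−β) = -0.847122, d² = 8.221450. Work in radians in the unit-radius frame; every candidate has L = ρ·(t + p + q).
LSL: p² = 2 + d² − 2cos(α−β) + 2d(sin α − sin β) = 21.542585; p = √p² = 4.641399; φ = atan2(cos β − cos α, d + sin α − sin β) = -0.203056 rad; t = (φ − α) mod 2π = 4.737839 rad, q = (β − φ) mod 2π = 4.126688 rad → L = 2.6·(4.737839 + 4.641399 + 4.126688) = 2.6·13.505926 = 35.115408 m
RSR: p² = 2 + d² − 2cos(α−β) + 2d(sin β − sin α) = 2.288802; p = √p² = 1.512879; φ = atan2(cos α − cos β, d − sin α + sin β) = 0.667072 rad; t = (α − φ) mod 2π = 0.675219 rad, q = (φ − β) mod 2π = 3.026625 rad → L = 2.6·(0.675219 + 1.512879 + 3.026625) = 2.6·5.214722 = 13.558277 m
LSR: p² = d² − 2 + 2cos(α−β) + 2d(sin α + sin β) = 6.071411; p = √p² = 2.464023; φ = atan2(−cos α − cos β, d + sin α + sin β) − atan2(−2, p) = 0.834598 rad; t = (φ − α) mod 2π = 5.775493 rad, q = (φ − β) mod 2π = 3.194151 rad → L = 2.6·(5.775493 + 2.464023 + 3.194151) = 2.6·11.433667 = 29.727533 m
RSL: p² = d² − 2 + 2cos(α−β) − 2d(sin α + sin β) = 2.983001; p = √p² = 1.727137; φ = atan2(cos α + cos β, d − sin α − sin β) − atan2(2, p) = -1.042273 rad; t = (α − φ) mod 2π = 2.384563 rad, q = (β − φ) mod 2π = 4.965905 rad → L = 2.6·(2.384563 + 1.727137 + 4.965905) = 2.6·9.077605 = 23.601772 m
RLR: c = (6 − d² + 2cos(α−β) + 2d(sin α − sin β))/8 = 0.713900; p = 2π − arccos c = 5.507441 rad; φ = atan2(cos α − cos β, d − sin α + sin β) = 0.667072 rad; t = (α − φ + p/2) mod 2π = 3.428939 rad, q = (α − β − t + p) mod 2π = 5.780345 rad → L = 2.6·(3.428939 + 5.507441 + 5.780345) = 2.6·14.716725 = 38.263484 m
LRL: c = (6 − d² + 2cos(α−β) − 2d(sin α − sin β))/8 = -1.692823, |c| > 1 → infeasible
Shortest: RSR with L = 13.558277 m ≈ 13.5583 m

13.5583 m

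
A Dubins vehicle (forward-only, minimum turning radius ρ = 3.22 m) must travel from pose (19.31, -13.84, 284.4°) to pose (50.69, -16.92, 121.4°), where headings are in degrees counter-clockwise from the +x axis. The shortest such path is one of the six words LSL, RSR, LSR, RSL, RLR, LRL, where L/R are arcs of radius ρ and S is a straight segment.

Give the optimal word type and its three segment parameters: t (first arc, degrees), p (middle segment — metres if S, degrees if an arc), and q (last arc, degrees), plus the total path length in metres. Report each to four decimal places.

Let ψ = atan2(Δy, Δx) = atan2(-3.08, 31.38) = -5.6057° be the start→goal bearing.
Normalize: d = |goal − start| / ρ = 31.530791/3.22 = 9.792171, α = (θ_start − ψ) mod 360° = 290.0057° = 5.061555 rad, β = (θ_goal − ψ) mod 360° = 127.0057° = 2.216668 rad.
Common terms: sin α = -0.939658, cos α = 0.342114, sin β = 0.798575, cos β = -0.601895, cos(α−β) = -0.956305, d² = 95.886617. Work in radians in the unit-radius frame; every candidate has L = ρ·(t + p + q).
LSL: p² = 2 + d² − 2cos(α−β) + 2d(sin α − sin β) = 65.757059; p = √p² = 8.109073; φ = atan2(cos β − cos α, d + sin α − sin β) = -0.116678 rad; t = (φ − α) mod 2π = 1.104952 rad, q = (β − φ) mod 2π = 2.333346 rad → L = 3.22·(1.104952 + 8.109073 + 2.333346) = 3.22·11.547371 = 37.182536 m
RSR: p² = 2 + d² − 2cos(α−β) + 2d(sin β − sin α) = 133.841394; p = √p² = 11.568984; φ = atan2(cos α − cos β, d − sin α + sin β) = 0.081689 rad; t = (α − φ) mod 2π = 4.979866 rad, q = (φ − β) mod 2π = 4.148206 rad → L = 3.22·(4.979866 + 11.568984 + 4.148206) = 3.22·20.697056 = 66.644521 m
LSR: p² = d² − 2 + 2cos(α−β) + 2d(sin α + sin β) = 89.210989; p = √p² = 9.445157; φ = atan2(−cos α − cos β, d + sin α + sin β) − atan2(−2, p) = 0.235577 rad; t = (φ − α) mod 2π = 1.457208 rad, q = (φ − β) mod 2π = 4.302095 rad → L = 3.22·(1.457208 + 9.445157 + 4.302095) = 3.22·15.204459 = 48.958359 m
RSL: p² = d² − 2 + 2cos(α−β) − 2d(sin α + sin β) = 94.737026; p = √p² = 9.733295; φ = atan2(cos α + cos β, d − sin α − sin β) − atan2(2, p) = -0.228806 rad; t = (α − φ) mod 2π = 5.290361 rad, q = (β − φ) mod 2π = 2.445474 rad → L = 3.22·(5.290361 + 9.733295 + 2.445474) = 3.22·17.469130 = 56.250598 m
RLR: c = (6 − d² + 2cos(α−β) + 2d(sin α − sin β))/8 = -15.730174, |c| > 1 → infeasible
LRL: c = (6 − d² + 2cos(α−β) − 2d(sin α − sin β))/8 = -7.219632, |c| > 1 → infeasible
Shortest: LSL with L = 37.182536 m ≈ 37.1825 m
Convert LSL to answer units (arcs ×180/π): t = 1.104952·180/π = 63.3091°, p = ρ·p = 3.22·8.109073 = 26.1112 m, q = 2.333346·180/π = 133.6909°, L = 37.1825 m.

LSL: t = 63.3091°, p = 26.1112 m, q = 133.6909°, L = 37.1825 m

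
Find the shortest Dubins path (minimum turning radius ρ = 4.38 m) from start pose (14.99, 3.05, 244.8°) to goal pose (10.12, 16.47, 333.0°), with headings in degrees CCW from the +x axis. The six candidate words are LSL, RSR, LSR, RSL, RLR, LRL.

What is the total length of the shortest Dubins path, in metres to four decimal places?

Let ψ = atan2(Δy, Δx) = atan2(13.42, -4.87) = 109.9454° be the start→goal bearing.
Normalize: d = |goal − start| / ρ = 14.276320/4.38 = 3.259434, α = (θ_start − ψ) mod 360° = 134.8546° = 2.353657 rad, β = (θ_goal − ψ) mod 360° = 223.0546° = 3.893037 rad.
Common terms: sin α = 0.708899, cos α = -0.705310, sin β = -0.682695, cos β = -0.730703, cos(α−β) = 0.031411, d² = 10.623908. Work in radians in the unit-radius frame; every candidate has L = ρ·(t + p + q).
LSL: p² = 2 + d² − 2cos(α−β) + 2d(sin α − sin β) = 21.632703; p = √p² = 4.651097; φ = atan2(cos β − cos α, d + sin α − sin β) = -0.005460 rad; t = (φ − α) mod 2π = 3.924069 rad, q = (β − φ) mod 2π = 3.898497 rad → L = 4.38·(3.924069 + 4.651097 + 3.898497) = 4.38·12.473663 = 54.634642 m
RSR: p² = 2 + d² − 2cos(α−β) + 2d(sin β − sin α) = 3.489470; p = √p² = 1.868012; φ = atan2(cos α − cos β, d − sin α + sin β) = 0.013594 rad; t = (α − φ) mod 2π = 2.340063 rad, q = (φ − β) mod 2π = 2.403742 rad → L = 4.38·(2.340063 + 1.868012 + 2.403742) = 4.38·6.611817 = 28.959760 m
LSR: p² = d² − 2 + 2cos(α−β) + 2d(sin α + sin β) = 8.857548; p = √p² = 2.976163; φ = atan2(−cos α − cos β, d + sin α + sin β) − atan2(−2, p) = 1.003729 rad; t = (φ − α) mod 2π = 4.933258 rad, q = (φ − β) mod 2π = 3.393877 rad → L = 4.38·(4.933258 + 2.976163 + 3.393877) = 4.38·11.303298 = 49.508446 m
RSL: p² = d² − 2 + 2cos(α−β) − 2d(sin α + sin β) = 8.515911; p = √p² = 2.918203; φ = atan2(cos α + cos β, d − sin α − sin β) − atan2(2, p) = -1.018800 rad; t = (α − φ) mod 2π = 3.372457 rad, q = (β − φ) mod 2π = 4.911837 rad → L = 4.38·(3.372457 + 2.918203 + 4.911837) = 4.38·11.202498 = 49.066939 m
RLR: c = (6 − d² + 2cos(α−β) + 2d(sin α − sin β))/8 = 0.563816; p = 2π − arccos c = 5.311388 rad; φ = atan2(cos α − cos β, d − sin α + sin β) = 0.013594 rad; t = (α − φ + p/2) mod 2π = 4.995757 rad, q = (α − β − t + p) mod 2π = 5.059436 rad → L = 4.38·(4.995757 + 5.311388 + 5.059436) = 4.38·15.366581 = 67.305626 m
LRL: c = (6 − d² + 2cos(α−β) − 2d(sin α − sin β))/8 = -1.704088, |c| > 1 → infeasible
Shortest: RSR with L = 28.959760 m ≈ 28.9598 m

28.9598 m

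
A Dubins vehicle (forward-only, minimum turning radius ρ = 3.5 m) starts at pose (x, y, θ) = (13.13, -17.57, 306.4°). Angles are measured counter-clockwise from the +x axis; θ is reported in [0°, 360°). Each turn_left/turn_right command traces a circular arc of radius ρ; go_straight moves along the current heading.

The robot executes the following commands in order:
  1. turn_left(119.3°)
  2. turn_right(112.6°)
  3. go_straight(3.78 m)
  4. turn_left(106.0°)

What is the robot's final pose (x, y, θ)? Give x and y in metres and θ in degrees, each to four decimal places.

(33.0241, -18.1481, 59.1000°)

set_pose: (x, y, θ) = (13.1300, -17.5700, 306.4000°), ρ = 3.5
turn_left(119.3°): centre at ρ to the left, rotate +119.3° → (19.1370, -16.9333, 425.7000° ≡ 65.7000°)
turn_right(112.6°): centre at ρ to the right, rotate −112.6° → (24.8825, -15.9822, -46.9000° ≡ 313.1000°)
go_straight(3.78): x += 3.78·cos θ, y += 3.78·sin θ → (27.4653, -18.7422, 313.1000°)
turn_left(106.0°): centre at ρ to the left, rotate +106.0° → (33.0241, -18.1481, 419.1000° ≡ 59.1000°)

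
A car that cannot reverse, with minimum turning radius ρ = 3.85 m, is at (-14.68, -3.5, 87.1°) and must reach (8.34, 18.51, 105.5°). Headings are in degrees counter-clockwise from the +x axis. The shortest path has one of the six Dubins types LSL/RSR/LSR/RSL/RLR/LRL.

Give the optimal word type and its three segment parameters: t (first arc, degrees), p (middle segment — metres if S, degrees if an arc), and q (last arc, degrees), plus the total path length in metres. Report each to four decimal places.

Let ψ = atan2(Δy, Δx) = atan2(22.01, 23.02) = 43.7151° be the start→goal bearing.
Normalize: d = |goal − start| / ρ = 31.849027/3.85 = 8.272474, α = (θ_start − ψ) mod 360° = 43.3849° = 0.757209 rad, β = (θ_goal − ψ) mod 360° = 61.7849° = 1.078350 rad.
Common terms: sin α = 0.686896, cos α = 0.726756, sin β = 0.881179, cos β = 0.472783, cos(α−β) = 0.948876, d² = 68.433834. Work in radians in the unit-radius frame; every candidate has L = ρ·(t + p + q).
LSL: p² = 2 + d² − 2cos(α−β) + 2d(sin α − sin β) = 65.321681; p = √p² = 8.082183; φ = atan2(cos β − cos α, d + sin α − sin β) = -0.031429 rad; t = (φ − α) mod 2π = 5.494547 rad, q = (β − φ) mod 2π = 1.109779 rad → L = 3.85·(5.494547 + 8.082183 + 1.109779) = 3.85·14.686509 = 56.543059 m
RSR: p² = 2 + d² − 2cos(α−β) + 2d(sin β − sin α) = 71.750482; p = √p² = 8.470566; φ = atan2(cos α − cos β, d − sin α + sin β) = 0.029987 rad; t = (α − φ) mod 2π = 0.727222 rad, q = (φ − β) mod 2π = 5.234823 rad → L = 3.85·(0.727222 + 8.470566 + 5.234823) = 3.85·14.432610 = 55.565550 m
LSR: p² = d² − 2 + 2cos(α−β) + 2d(sin α + sin β) = 94.275305; p = √p² = 9.709547; φ = atan2(−cos α − cos β, d + sin α + sin β) − atan2(−2, p) = 0.081843 rad; t = (φ − α) mod 2π = 5.607818 rad, q = (φ − β) mod 2π = 5.286678 rad → L = 3.85·(5.607818 + 9.709547 + 5.286678) = 3.85·20.604043 = 79.325567 m
RSL: p² = d² − 2 + 2cos(α−β) − 2d(sin α + sin β) = 42.387867; p = √p² = 6.510597; φ = atan2(cos α + cos β, d − sin α − sin β) − atan2(2, p) = -0.120997 rad; t = (α − φ) mod 2π = 0.878206 rad, q = (β − φ) mod 2π = 1.199346 rad → L = 3.85·(0.878206 + 6.510597 + 1.199346) = 3.85·8.588149 = 33.064373 m
RLR: c = (6 − d² + 2cos(α−β) + 2d(sin α − sin β))/8 = -7.968810, |c| > 1 → infeasible
LRL: c = (6 − d² + 2cos(α−β) − 2d(sin α − sin β))/8 = -7.165210, |c| > 1 → infeasible
Shortest: RSL with L = 33.064373 m ≈ 33.0644 m
Convert RSL to answer units (arcs ×180/π): t = 0.878206·180/π = 50.3175°, p = ρ·p = 3.85·6.510597 = 25.0658 m, q = 1.199346·180/π = 68.7175°, L = 33.0644 m.

RSL: t = 50.3175°, p = 25.0658 m, q = 68.7175°, L = 33.0644 m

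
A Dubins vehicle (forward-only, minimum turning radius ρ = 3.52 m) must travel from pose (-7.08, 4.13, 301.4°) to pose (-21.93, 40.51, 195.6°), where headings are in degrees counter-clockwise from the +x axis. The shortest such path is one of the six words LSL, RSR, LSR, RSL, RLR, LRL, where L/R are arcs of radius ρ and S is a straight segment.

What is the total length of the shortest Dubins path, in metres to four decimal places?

51.0649 m

Let ψ = atan2(Δy, Δx) = atan2(36.38, -14.85) = 112.2049° be the start→goal bearing.
Normalize: d = |goal − start| / ρ = 39.294108/3.52 = 11.163099, α = (θ_start − ψ) mod 360° = 189.1951° = 3.302078 rad, β = (θ_goal − ψ) mod 360° = 83.3951° = 1.455520 rad.
Common terms: sin α = -0.159798, cos α = -0.987150, sin β = 0.993363, cos β = 0.115021, cos(α−β) = -0.272280, d² = 124.614774. Work in radians in the unit-radius frame; every candidate has L = ρ·(t + p + q).
LSL: p² = 2 + d² − 2cos(α−β) + 2d(sin α − sin β) = 101.413645; p = √p² = 10.070434; φ = atan2(cos β − cos α, d + sin α − sin β) = 0.109666 rad; t = (φ − α) mod 2π = 3.090773 rad, q = (β − φ) mod 2π = 1.345854 rad → L = 3.52·(3.090773 + 10.070434 + 1.345854) = 3.52·14.507061 = 51.064855 m
RSR: p² = 2 + d² − 2cos(α−β) + 2d(sin β − sin α) = 152.905025; p = √p² = 12.365477; φ = atan2(cos α − cos β, d − sin α + sin β) = -0.089251 rad; t = (α − φ) mod 2π = 3.391330 rad, q = (φ − β) mod 2π = 4.738414 rad → L = 3.52·(3.391330 + 12.365477 + 4.738414) = 3.52·20.495221 = 72.143177 m
LSR: p² = d² − 2 + 2cos(α−β) + 2d(sin α + sin β) = 140.680562; p = √p² = 11.860884; φ = atan2(−cos α − cos β, d + sin α + sin β) − atan2(−2, p) = 0.239620 rad; t = (φ − α) mod 2π = 3.220727 rad, q = (φ − β) mod 2π = 5.067285 rad → L = 3.52·(3.220727 + 11.860884 + 5.067285) = 3.52·20.148896 = 70.924115 m
RSL: p² = d² − 2 + 2cos(α−β) − 2d(sin α + sin β) = 103.459866; p = √p² = 10.171522; φ = atan2(cos α + cos β, d − sin α − sin β) − atan2(2, p) = -0.278381 rad; t = (α − φ) mod 2π = 3.580460 rad, q = (β − φ) mod 2π = 1.733901 rad → L = 3.52·(3.580460 + 10.171522 + 1.733901) = 3.52·15.485883 = 54.510309 m
RLR: c = (6 − d² + 2cos(α−β) + 2d(sin α − sin β))/8 = -18.113128, |c| > 1 → infeasible
LRL: c = (6 − d² + 2cos(α−β) − 2d(sin α − sin β))/8 = -11.676706, |c| > 1 → infeasible
Shortest: LSL with L = 51.064855 m ≈ 51.0649 m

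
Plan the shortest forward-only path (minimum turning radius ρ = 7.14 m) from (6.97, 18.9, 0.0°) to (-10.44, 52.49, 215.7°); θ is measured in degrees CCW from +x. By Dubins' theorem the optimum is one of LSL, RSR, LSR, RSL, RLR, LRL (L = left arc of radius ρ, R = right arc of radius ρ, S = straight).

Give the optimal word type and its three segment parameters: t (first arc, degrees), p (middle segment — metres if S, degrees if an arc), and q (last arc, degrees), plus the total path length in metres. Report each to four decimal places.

LSL: t = 122.6712°, p = 24.5333 m, q = 93.0288°, L = 51.4131 m

Let ψ = atan2(Δy, Δx) = atan2(33.59, -17.41) = 117.3981° be the start→goal bearing.
Normalize: d = |goal − start| / ρ = 37.833797/7.14 = 5.298851, α = (θ_start − ψ) mod 360° = 242.6019° = 4.234202 rad, β = (θ_goal − ψ) mod 360° = 98.3019° = 1.715692 rad.
Common terms: sin α = -0.887831, cos α = -0.460171, sin β = 0.989521, cos β = -0.144389, cos(α−β) = -0.812084, d² = 28.077823. Work in radians in the unit-radius frame; every candidate has L = ρ·(t + p + q).
LSL: p² = 2 + d² − 2cos(α−β) + 2d(sin α − sin β) = 11.806377; p = √p² = 3.436041; φ = atan2(cos β − cos α, d + sin α − sin β) = 0.092033 rad; t = (φ − α) mod 2π = 2.141016 rad, q = (β − φ) mod 2π = 1.623659 rad → L = 7.14·(2.141016 + 3.436041 + 1.623659) = 7.14·7.200716 = 51.413113 m
RSR: p² = 2 + d² − 2cos(α−β) + 2d(sin β − sin α) = 51.597603; p = √p² = 7.183147; φ = atan2(cos α − cos β, d − sin α + sin β) = -0.043976 rad; t = (α − φ) mod 2π = 4.278177 rad, q = (φ − β) mod 2π = 4.523518 rad → L = 7.14·(4.278177 + 7.183147 + 4.523518) = 7.14·15.984843 = 114.131776 m
LSR: p² = d² − 2 + 2cos(α−β) + 2d(sin α + sin β) = 25.531342; p = √p² = 5.052855; φ = atan2(−cos α − cos β, d + sin α + sin β) − atan2(−2, p) = 0.488374 rad; t = (φ − α) mod 2π = 2.537358 rad, q = (φ − β) mod 2π = 5.055868 rad → L = 7.14·(2.537358 + 5.052855 + 5.055868) = 7.14·12.646081 = 90.293016 m
RSL: p² = d² − 2 + 2cos(α−β) − 2d(sin α + sin β) = 23.375970; p = √p² = 4.834870; φ = atan2(cos α + cos β, d − sin α − sin β) − atan2(2, p) = -0.508032 rad; t = (α − φ) mod 2π = 4.742234 rad, q = (β − φ) mod 2π = 2.223724 rad → L = 7.14·(4.742234 + 4.834870 + 2.223724) = 7.14·11.800828 = 84.257913 m
RLR: c = (6 − d² + 2cos(α−β) + 2d(sin α − sin β))/8 = -5.449700, |c| > 1 → infeasible
LRL: c = (6 − d² + 2cos(α−β) − 2d(sin α − sin β))/8 = -0.475797; p = 2π − arccos c = 4.216519 rad; φ = atan2(cos β − cos α, d + sin α − sin β) = 0.092033 rad; t = (φ − α + p/2) mod 2π = 4.249276 rad, q = (β − α − t + p) mod 2π = 3.731918 rad → L = 7.14·(4.249276 + 4.216519 + 3.731918) = 7.14·12.197713 = 87.091670 m
Shortest: LSL with L = 51.413113 m ≈ 51.4131 m
Convert LSL to answer units (arcs ×180/π): t = 2.141016·180/π = 122.6712°, p = ρ·p = 7.14·3.436041 = 24.5333 m, q = 1.623659·180/π = 93.0288°, L = 51.4131 m.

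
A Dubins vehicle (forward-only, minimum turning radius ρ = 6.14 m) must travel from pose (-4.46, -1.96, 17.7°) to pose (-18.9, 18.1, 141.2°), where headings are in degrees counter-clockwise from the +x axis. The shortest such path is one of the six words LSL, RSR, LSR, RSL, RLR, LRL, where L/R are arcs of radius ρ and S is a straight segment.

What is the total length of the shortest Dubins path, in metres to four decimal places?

Let ψ = atan2(Δy, Δx) = atan2(20.06, -14.44) = 125.7479° be the start→goal bearing.
Normalize: d = |goal − start| / ρ = 24.716739/6.14 = 4.025528, α = (θ_start − ψ) mod 360° = 251.9521° = 4.397394 rad, β = (θ_goal − ψ) mod 360° = 15.4521° = 0.269691 rad.
Common terms: sin α = -0.950798, cos α = -0.309811, sin β = 0.266433, cos β = 0.963853, cos(α−β) = -0.551937, d² = 16.204872. Work in radians in the unit-radius frame; every candidate has L = ρ·(t + p + q).
LSL: p² = 2 + d² − 2cos(α−β) + 2d(sin α − sin β) = 9.508750; p = √p² = 3.083626; φ = atan2(cos β − cos α, d + sin α − sin β) = 0.425791 rad; t = (φ − α) mod 2π = 2.311582 rad, q = (β − φ) mod 2π = 6.127085 rad → L = 6.14·(2.311582 + 3.083626 + 6.127085) = 6.14·11.522293 = 70.746880 m
RSR: p² = 2 + d² − 2cos(α−β) + 2d(sin β − sin α) = 29.108742; p = √p² = 5.395252; φ = atan2(cos α − cos β, d − sin α + sin β) = -0.238321 rad; t = (α − φ) mod 2π = 4.635715 rad, q = (φ − β) mod 2π = 5.775174 rad → L = 6.14·(4.635715 + 5.395252 + 5.775174) = 6.14·15.806141 = 97.049704 m
LSR: p² = d² − 2 + 2cos(α−β) + 2d(sin α + sin β) = 7.591140; p = √p² = 2.755202; φ = atan2(−cos α − cos β, d + sin α + sin β) − atan2(−2, p) = 0.434589 rad; t = (φ − α) mod 2π = 2.320380 rad, q = (φ − β) mod 2π = 0.164899 rad → L = 6.14·(2.320380 + 2.755202 + 0.164899) = 6.14·5.240481 = 32.176554 m
RSL: p² = d² − 2 + 2cos(α−β) − 2d(sin α + sin β) = 18.610857; p = √p² = 4.314030; φ = atan2(cos α + cos β, d − sin α − sin β) − atan2(2, p) = -0.296126 rad; t = (α − φ) mod 2π = 4.693520 rad, q = (β − φ) mod 2π = 0.565816 rad → L = 6.14·(4.693520 + 4.314030 + 0.565816) = 6.14·9.573367 = 58.780471 m
RLR: c = (6 − d² + 2cos(α−β) + 2d(sin α − sin β))/8 = -2.638593, |c| > 1 → infeasible
LRL: c = (6 − d² + 2cos(α−β) − 2d(sin α − sin β))/8 = -0.188594; p = 2π − arccos c = 4.522659 rad; φ = atan2(cos β − cos α, d + sin α − sin β) = 0.425791 rad; t = (φ − α + p/2) mod 2π = 4.572911 rad, q = (β − α − t + p) mod 2π = 2.105229 rad → L = 6.14·(4.572911 + 4.522659 + 2.105229) = 6.14·11.200799 = 68.772909 m
Shortest: LSR with L = 32.176554 m ≈ 32.1766 m

32.1766 m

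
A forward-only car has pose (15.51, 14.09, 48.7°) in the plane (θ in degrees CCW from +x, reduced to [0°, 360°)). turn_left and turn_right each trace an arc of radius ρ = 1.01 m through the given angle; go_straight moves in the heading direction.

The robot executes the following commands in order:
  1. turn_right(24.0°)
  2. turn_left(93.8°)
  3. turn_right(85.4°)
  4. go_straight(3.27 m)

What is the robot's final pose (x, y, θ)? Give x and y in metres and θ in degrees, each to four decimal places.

(19.3877, 18.8543, 33.1000°)

set_pose: (x, y, θ) = (15.5100, 14.0900, 48.7000°), ρ = 1.01
turn_right(24.0°): centre at ρ to the right, rotate −24.0° → (15.8467, 14.3410, 24.7000°)
turn_left(93.8°): centre at ρ to the left, rotate +93.8° → (16.3123, 15.7405, 118.5000°)
turn_right(85.4°): centre at ρ to the right, rotate −85.4° → (16.6483, 17.0685, 33.1000°)
go_straight(3.27): x += 3.27·cos θ, y += 3.27·sin θ → (19.3877, 18.8543, 33.1000°)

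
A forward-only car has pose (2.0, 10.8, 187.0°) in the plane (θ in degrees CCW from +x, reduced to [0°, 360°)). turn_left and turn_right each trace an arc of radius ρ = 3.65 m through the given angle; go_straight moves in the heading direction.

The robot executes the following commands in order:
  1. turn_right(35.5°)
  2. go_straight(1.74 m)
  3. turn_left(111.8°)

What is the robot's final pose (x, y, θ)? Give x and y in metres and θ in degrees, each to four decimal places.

set_pose: (x, y, θ) = (2.0000, 10.8000, 187.0000°), ρ = 3.65
turn_right(35.5°): centre at ρ to the right, rotate −35.5° → (-0.1865, 11.2151, 151.5000°)
go_straight(1.74): x += 1.74·cos θ, y += 1.74·sin θ → (-1.7156, 12.0454, 151.5000°)
turn_left(111.8°): centre at ρ to the left, rotate +111.8° → (-7.0823, 9.2635, 263.3000°)

(-7.0823, 9.2635, 263.3000°)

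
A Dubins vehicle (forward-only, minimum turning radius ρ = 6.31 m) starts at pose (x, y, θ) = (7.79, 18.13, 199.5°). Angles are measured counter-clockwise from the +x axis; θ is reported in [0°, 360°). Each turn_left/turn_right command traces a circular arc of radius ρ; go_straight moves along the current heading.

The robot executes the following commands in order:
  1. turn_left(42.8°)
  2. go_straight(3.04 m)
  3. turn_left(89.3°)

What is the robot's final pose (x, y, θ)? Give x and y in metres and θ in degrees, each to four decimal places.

(5.4820, 3.9398, 331.6000°)

set_pose: (x, y, θ) = (7.7900, 18.1300, 199.5000°), ρ = 6.31
turn_left(42.8°): centre at ρ to the left, rotate +42.8° → (4.3095, 15.1151, 242.3000°)
go_straight(3.04): x += 3.04·cos θ, y += 3.04·sin θ → (2.8964, 12.4235, 242.3000°)
turn_left(89.3°): centre at ρ to the left, rotate +89.3° → (5.4820, 3.9398, 331.6000°)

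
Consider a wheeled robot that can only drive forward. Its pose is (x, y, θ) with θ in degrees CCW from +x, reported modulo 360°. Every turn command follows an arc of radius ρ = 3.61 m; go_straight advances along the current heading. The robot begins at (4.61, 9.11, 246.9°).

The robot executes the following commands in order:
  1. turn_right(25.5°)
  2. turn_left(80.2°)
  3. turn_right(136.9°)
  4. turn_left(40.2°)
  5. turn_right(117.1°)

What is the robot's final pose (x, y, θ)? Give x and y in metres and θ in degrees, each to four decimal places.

(-8.6377, 1.0507, 87.8000°)

set_pose: (x, y, θ) = (4.6100, 9.1100, 246.9000°), ρ = 3.61
turn_right(25.5°): centre at ρ to the right, rotate −25.5° → (3.6768, 7.8184, 221.4000°)
turn_left(80.2°): centre at ρ to the left, rotate +80.2° → (2.9894, 3.2189, 301.6000°)
turn_right(136.9°): centre at ρ to the right, rotate −136.9° → (-1.0379, -2.1547, 164.7000°)
turn_left(40.2°): centre at ρ to the left, rotate +40.2° → (-3.5105, -2.3623, 204.9000°)
turn_right(117.1°): centre at ρ to the right, rotate −117.1° → (-8.6377, 1.0507, 87.8000°)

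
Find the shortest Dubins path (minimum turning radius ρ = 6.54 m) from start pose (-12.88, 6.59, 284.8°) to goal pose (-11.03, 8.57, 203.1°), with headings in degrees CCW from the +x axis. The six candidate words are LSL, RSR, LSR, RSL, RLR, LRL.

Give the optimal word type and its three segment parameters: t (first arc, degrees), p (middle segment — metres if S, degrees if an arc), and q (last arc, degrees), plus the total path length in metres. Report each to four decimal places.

RLR: t = 19.6287°, p = 309.4236°, q = 11.4949°, L = 38.8716 m

Let ψ = atan2(Δy, Δx) = atan2(1.98, 1.85) = 46.9440° be the start→goal bearing.
Normalize: d = |goal − start| / ρ = 2.709779/6.54 = 0.414339, α = (θ_start − ψ) mod 360° = 237.8560° = 4.151370 rad, β = (θ_goal − ψ) mod 360° = 156.1560° = 2.725436 rad.
Common terms: sin α = -0.846713, cos α = -0.532049, sin β = 0.404248, cos β = -0.914649, cos(α−β) = 0.144356, d² = 0.171677. Work in radians in the unit-radius frame; every candidate has L = ρ·(t + p + q).
LSL: p² = 2 + d² − 2cos(α−β) + 2d(sin α − sin β) = 0.846320; p = √p² = 0.919956; φ = atan2(cos β − cos α, d + sin α − sin β) = -2.712672 rad; t = (φ − α) mod 2π = 5.702329 rad, q = (β − φ) mod 2π = 5.438108 rad → L = 6.54·(5.702329 + 0.919956 + 5.438108) = 6.54·12.060393 = 78.874970 m
RSR: p² = 2 + d² − 2cos(α−β) + 2d(sin β − sin α) = 2.919609; p = √p² = 1.708686; φ = atan2(cos α − cos β, d − sin α + sin β) = 0.225829 rad; t = (α − φ) mod 2π = 3.925541 rad, q = (φ − β) mod 2π = 3.783579 rad → L = 6.54·(3.925541 + 1.708686 + 3.783579) = 6.54·9.417806 = 61.592450 m
LSR: p² = d² − 2 + 2cos(α−β) + 2d(sin α + sin β) = -1.906272 < 0 → infeasible
RSL: p² = d² − 2 + 2cos(α−β) − 2d(sin α + sin β) = -1.172949 < 0 → infeasible
RLR: c = (6 − d² + 2cos(α−β) + 2d(sin α − sin β))/8 = 0.635049; p = 2π − arccos c = 5.400461 rad; φ = atan2(cos α − cos β, d − sin α + sin β) = 0.225829 rad; t = (α − φ + p/2) mod 2π = 0.342586 rad, q = (α − β − t + p) mod 2π = 0.200624 rad → L = 6.54·(0.342586 + 5.400461 + 0.200624) = 6.54·5.943670 = 38.871602 m
LRL: c = (6 − d² + 2cos(α−β) − 2d(sin α − sin β))/8 = 0.894210; p = 2π − arccos c = 5.819052 rad; φ = atan2(cos β − cos α, d + sin α − sin β) = -2.712672 rad; t = (φ − α + p/2) mod 2π = 2.328669 rad, q = (β − α − t + p) mod 2π = 2.064449 rad → L = 6.54·(2.328669 + 5.819052 + 2.064449) = 6.54·10.212171 = 66.787597 m
Shortest: RLR with L = 38.871602 m ≈ 38.8716 m
Convert RLR to answer units (arcs ×180/π): t = 0.342586·180/π = 19.6287°, p = 5.400461·180/π = 309.4236°, q = 0.200624·180/π = 11.4949°, L = 38.8716 m.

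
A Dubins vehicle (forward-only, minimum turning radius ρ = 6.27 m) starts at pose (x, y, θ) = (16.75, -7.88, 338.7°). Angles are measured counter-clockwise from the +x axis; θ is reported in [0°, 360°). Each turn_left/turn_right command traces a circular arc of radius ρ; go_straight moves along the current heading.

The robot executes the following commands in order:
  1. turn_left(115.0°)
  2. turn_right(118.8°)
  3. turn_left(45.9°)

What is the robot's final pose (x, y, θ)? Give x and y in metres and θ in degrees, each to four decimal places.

set_pose: (x, y, θ) = (16.7500, -7.8800, 338.7000°), ρ = 6.27
turn_left(115.0°): centre at ρ to the left, rotate +115.0° → (25.2845, -1.6337, 453.7000° ≡ 93.7000°)
turn_right(118.8°): centre at ρ to the right, rotate −118.8° → (34.2012, 4.4489, -25.1000° ≡ 334.9000°)
turn_left(45.9°): centre at ρ to the left, rotate +45.9° → (39.0874, 4.2654, 380.8000° ≡ 20.8000°)

(39.0874, 4.2654, 20.8000°)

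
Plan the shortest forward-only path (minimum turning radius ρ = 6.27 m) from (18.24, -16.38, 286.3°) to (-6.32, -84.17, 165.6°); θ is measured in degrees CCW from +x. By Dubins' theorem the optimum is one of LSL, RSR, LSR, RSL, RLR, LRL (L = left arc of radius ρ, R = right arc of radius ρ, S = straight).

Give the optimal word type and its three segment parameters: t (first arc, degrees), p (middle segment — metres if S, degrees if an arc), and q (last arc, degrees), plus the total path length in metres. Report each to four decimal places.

RSR: t = 32.1146°, p = 62.3160 m, q = 88.5854°, L = 75.5244 m

Let ψ = atan2(Δy, Δx) = atan2(-67.79, -24.56) = -109.9152° be the start→goal bearing.
Normalize: d = |goal − start| / ρ = 72.101856/6.27 = 11.499499, α = (θ_start − ψ) mod 360° = 36.2152° = 0.632075 rad, β = (θ_goal − ψ) mod 360° = 275.5152° = 4.808648 rad.
Common terms: sin α = 0.590820, cos α = 0.806803, sin β = -0.995371, cos β = 0.096110, cos(α−β) = -0.510543, d² = 132.238469. Work in radians in the unit-radius frame; every candidate has L = ρ·(t + p + q).
LSL: p² = 2 + d² − 2cos(α−β) + 2d(sin α − sin β) = 171.740349; p = √p² = 13.104974; φ = atan2(cos β − cos α, d + sin α − sin β) = -0.054257 rad; t = (φ − α) mod 2π = 5.596853 rad, q = (β − φ) mod 2π = 4.862905 rad → L = 6.27·(5.596853 + 13.104974 + 4.862905) = 6.27·23.564732 = 147.750872 m
RSR: p² = 2 + d² − 2cos(α−β) + 2d(sin β − sin α) = 98.778760; p = √p² = 9.938750; φ = atan2(cos α − cos β, d − sin α + sin β) = 0.071568 rad; t = (α − φ) mod 2π = 0.560506 rad, q = (φ − β) mod 2π = 1.546106 rad → L = 6.27·(0.560506 + 9.938750 + 1.546106) = 6.27·12.045363 = 75.524425 m
LSR: p² = d² − 2 + 2cos(α−β) + 2d(sin α + sin β) = 119.913121; p = √p² = 10.950485; φ = atan2(−cos α − cos β, d + sin α + sin β) − atan2(−2, p) = 0.099448 rad; t = (φ − α) mod 2π = 5.750558 rad, q = (φ − β) mod 2π = 1.573985 rad → L = 6.27·(5.750558 + 10.950485 + 1.573985) = 6.27·18.275028 = 114.584427 m
RSL: p² = d² − 2 + 2cos(α−β) − 2d(sin α + sin β) = 138.521645; p = √p² = 11.769522; φ = atan2(cos α + cos β, d − sin α − sin β) − atan2(2, p) = -0.092618 rad; t = (α − φ) mod 2π = 0.724693 rad, q = (β − φ) mod 2π = 4.901266 rad → L = 6.27·(0.724693 + 11.769522 + 4.901266) = 6.27·17.395481 = 109.069664 m
RLR: c = (6 − d² + 2cos(α−β) + 2d(sin α − sin β))/8 = -11.347345, |c| > 1 → infeasible
LRL: c = (6 − d² + 2cos(α−β) − 2d(sin α − sin β))/8 = -20.467544, |c| > 1 → infeasible
Shortest: RSR with L = 75.524425 m ≈ 75.5244 m
Convert RSR to answer units (arcs ×180/π): t = 0.560506·180/π = 32.1146°, p = ρ·p = 6.27·9.938750 = 62.3160 m, q = 1.546106·180/π = 88.5854°, L = 75.5244 m.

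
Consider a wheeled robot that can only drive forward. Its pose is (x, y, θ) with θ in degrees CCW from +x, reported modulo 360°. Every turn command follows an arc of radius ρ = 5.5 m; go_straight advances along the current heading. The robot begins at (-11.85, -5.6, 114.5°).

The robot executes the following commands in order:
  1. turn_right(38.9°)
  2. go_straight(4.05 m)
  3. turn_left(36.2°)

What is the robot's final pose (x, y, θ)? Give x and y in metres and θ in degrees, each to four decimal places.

(-11.3858, 5.3817, 111.8000°)

set_pose: (x, y, θ) = (-11.8500, -5.6000, 114.5000°), ρ = 5.5
turn_right(38.9°): centre at ρ to the right, rotate −38.9° → (-12.1724, -1.9514, 75.6000°)
go_straight(4.05): x += 4.05·cos θ, y += 4.05·sin θ → (-11.1652, 1.9714, 75.6000°)
turn_left(36.2°): centre at ρ to the left, rotate +36.2° → (-11.3858, 5.3817, 111.8000°)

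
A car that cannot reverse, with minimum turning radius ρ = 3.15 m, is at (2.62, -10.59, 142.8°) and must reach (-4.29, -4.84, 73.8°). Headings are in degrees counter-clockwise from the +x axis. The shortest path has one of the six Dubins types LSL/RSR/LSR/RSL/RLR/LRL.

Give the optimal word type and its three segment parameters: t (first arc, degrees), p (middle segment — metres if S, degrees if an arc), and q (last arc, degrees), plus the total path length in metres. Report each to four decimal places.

LSR: t = 17.7557°, p = 4.3244 m, q = 86.7557°, L = 10.0703 m

Let ψ = atan2(Δy, Δx) = atan2(5.75, -6.91) = 140.2352° be the start→goal bearing.
Normalize: d = |goal − start| / ρ = 8.989472/3.15 = 2.853801, α = (θ_start − ψ) mod 360° = 2.5648° = 0.044764 rad, β = (θ_goal − ψ) mod 360° = 293.5648° = 5.123672 rad.
Common terms: sin α = 0.044749, cos α = 0.998998, sin β = -0.916609, cos β = 0.399785, cos(α−β) = 0.358368, d² = 8.144177. Work in radians in the unit-radius frame; every candidate has L = ρ·(t + p + q).
LSL: p² = 2 + d² − 2cos(α−β) + 2d(sin α − sin β) = 14.914486; p = √p² = 3.861928; φ = atan2(cos β − cos α, d + sin α − sin β) = -0.155788 rad; t = (φ − α) mod 2π = 6.082633 rad, q = (β − φ) mod 2π = 5.279460 rad → L = 3.15·(6.082633 + 3.861928 + 5.279460) = 3.15·15.224021 = 47.955667 m
RSR: p² = 2 + d² − 2cos(α−β) + 2d(sin β − sin α) = 3.940397; p = √p² = 1.985043; φ = atan2(cos α − cos β, d − sin α + sin β) = 0.306647 rad; t = (α − φ) mod 2π = 6.021302 rad, q = (φ − β) mod 2π = 1.466161 rad → L = 3.15·(6.021302 + 1.985043 + 1.466161) = 3.15·9.472506 = 29.838393 m
LSR: p² = d² − 2 + 2cos(α−β) + 2d(sin α + sin β) = 1.884684; p = √p² = 1.372838; φ = atan2(−cos α − cos β, d + sin α + sin β) − atan2(−2, p) = 0.354659 rad; t = (φ − α) mod 2π = 0.309895 rad, q = (φ − β) mod 2π = 1.514172 rad → L = 3.15·(0.309895 + 1.372838 + 1.514172) = 3.15·3.196906 = 10.070253 m
RSL: p² = d² − 2 + 2cos(α−β) − 2d(sin α + sin β) = 11.837143; p = √p² = 3.440515; φ = atan2(cos α + cos β, d − sin α − sin β) − atan2(2, p) = -0.167401 rad; t = (α − φ) mod 2π = 0.212164 rad, q = (β − φ) mod 2π = 5.291073 rad → L = 3.15·(0.212164 + 3.440515 + 5.291073) = 3.15·8.943752 = 28.172818 m
RLR: c = (6 − d² + 2cos(α−β) + 2d(sin α − sin β))/8 = 0.507450; p = 2π − arccos c = 5.244612 rad; φ = atan2(cos α − cos β, d − sin α + sin β) = 0.306647 rad; t = (α − φ + p/2) mod 2π = 2.360423 rad, q = (α − β − t + p) mod 2π = 4.088467 rad → L = 3.15·(2.360423 + 5.244612 + 4.088467) = 3.15·11.693502 = 36.834531 m
LRL: c = (6 − d² + 2cos(α−β) − 2d(sin α − sin β))/8 = -0.864311; p = 2π − arccos c = 3.668611 rad; φ = atan2(cos β − cos α, d + sin α − sin β) = -0.155788 rad; t = (φ − α + p/2) mod 2π = 1.633753 rad, q = (β − α − t + p) mod 2π = 0.830580 rad → L = 3.15·(1.633753 + 3.668611 + 0.830580) = 3.15·6.132944 = 19.318774 m
Shortest: LSR with L = 10.070253 m ≈ 10.0703 m
Convert LSR to answer units (arcs ×180/π): t = 0.309895·180/π = 17.7557°, p = ρ·p = 3.15·1.372838 = 4.3244 m, q = 1.514172·180/π = 86.7557°, L = 10.0703 m.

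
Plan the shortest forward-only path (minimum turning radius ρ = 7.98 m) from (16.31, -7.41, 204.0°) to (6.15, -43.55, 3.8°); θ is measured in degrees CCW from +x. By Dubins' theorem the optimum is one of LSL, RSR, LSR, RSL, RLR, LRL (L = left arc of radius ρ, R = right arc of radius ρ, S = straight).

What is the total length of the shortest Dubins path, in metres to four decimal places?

Let ψ = atan2(Δy, Δx) = atan2(-36.14, -10.16) = -105.7022° be the start→goal bearing.
Normalize: d = |goal − start| / ρ = 37.540980/7.98 = 4.704383, α = (θ_start − ψ) mod 360° = 309.7022° = 5.405323 rad, β = (θ_goal − ψ) mod 360° = 109.5022° = 1.911174 rad.
Common terms: sin α = -0.769375, cos α = 0.638797, sin β = 0.942629, cos β = -0.333843, cos(α−β) = -0.938493, d² = 22.131224. Work in radians in the unit-radius frame; every candidate has L = ρ·(t + p + q).
LSL: p² = 2 + d² − 2cos(α−β) + 2d(sin α − sin β) = 9.900368; p = √p² = 3.146485; φ = atan2(cos β − cos α, d + sin α − sin β) = -0.314267 rad; t = (φ − α) mod 2π = 0.563595 rad, q = (β − φ) mod 2π = 2.225441 rad → L = 7.98·(0.563595 + 3.146485 + 2.225441) = 7.98·5.935521 = 47.365459 m
RSR: p² = 2 + d² − 2cos(α−β) + 2d(sin β − sin α) = 42.116052; p = √p² = 6.489688; φ = atan2(cos α − cos β, d − sin α + sin β) = 0.150442 rad; t = (α − φ) mod 2π = 5.254882 rad, q = (φ − β) mod 2π = 4.522453 rad → L = 7.98·(5.254882 + 6.489688 + 4.522453) = 7.98·16.267023 = 129.810841 m
LSR: p² = d² − 2 + 2cos(α−β) + 2d(sin α + sin β) = 19.884342; p = √p² = 4.459186; φ = atan2(−cos α − cos β, d + sin α + sin β) − atan2(−2, p) = 0.359176 rad; t = (φ − α) mod 2π = 1.237039 rad, q = (φ − β) mod 2π = 4.731188 rad → L = 7.98·(1.237039 + 4.459186 + 4.731188) = 7.98·10.427412 = 83.210751 m
RSL: p² = d² − 2 + 2cos(α−β) − 2d(sin α + sin β) = 16.624134; p = √p² = 4.077270; φ = atan2(cos α + cos β, d − sin α − sin β) − atan2(2, p) = -0.388838 rad; t = (α − φ) mod 2π = 5.794161 rad, q = (β − φ) mod 2π = 2.300012 rad → L = 7.98·(5.794161 + 4.077270 + 2.300012) = 7.98·12.171443 = 97.128115 m
RLR: c = (6 − d² + 2cos(α−β) + 2d(sin α − sin β))/8 = -4.264507, |c| > 1 → infeasible
LRL: c = (6 − d² + 2cos(α−β) − 2d(sin α − sin β))/8 = -0.237546; p = 2π − arccos c = 4.472550 rad; φ = atan2(cos β − cos α, d + sin α − sin β) = -0.314267 rad; t = (φ − α + p/2) mod 2π = 2.799870 rad, q = (β − α − t + p) mod 2π = 4.461717 rad → L = 7.98·(2.799870 + 4.472550 + 4.461717) = 7.98·11.734137 = 93.638410 m
Shortest: LSL with L = 47.365459 m ≈ 47.3655 m

47.3655 m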